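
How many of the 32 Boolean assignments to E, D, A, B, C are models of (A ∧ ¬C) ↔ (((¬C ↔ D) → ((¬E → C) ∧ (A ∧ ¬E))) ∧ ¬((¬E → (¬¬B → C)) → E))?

18

Initial set: {((A ∧ ¬C) ↔ (((¬C ↔ D) → ((¬E → C) ∧ (A ∧ ¬E))) ∧ ¬((¬E → (¬¬B → C)) → E)))}.
((A ∧ ¬C) ↔ (((¬C ↔ D) → ((¬E → C) ∧ (A ∧ ¬E))) ∧ ¬((¬E → (¬¬B → C)) → E))): β-rule — branch into (A ∧ ¬C), (((¬C ↔ D) → ((¬E → C) ∧ (A ∧ ¬E))) ∧ ¬((¬E → (¬¬B → C)) → E))  //  ¬(A ∧ ¬C), ¬(((¬C ↔ D) → ((¬E → C) ∧ (A ∧ ¬E))) ∧ ¬((¬E → (¬¬B → C)) → E)).
  branch 1 (add (A ∧ ¬C), (((¬C ↔ D) → ((¬E → C) ∧ (A ∧ ¬E))) ∧ ¬((¬E → (¬¬B → C)) → E))):
    (A ∧ ¬C): α-rule — add A, ¬C.
    (((¬C ↔ D) → ((¬E → C) ∧ (A ∧ ¬E))) ∧ ¬((¬E → (¬¬B → C)) → E)): α-rule — add ((¬C ↔ D) → ((¬E → C) ∧ (A ∧ ¬E))), ¬((¬E → (¬¬B → C)) → E).
    ¬((¬E → (¬¬B → C)) → E): α-rule — add (¬E → (¬¬B → C)), ¬E.
    ((¬C ↔ D) → ((¬E → C) ∧ (A ∧ ¬E))): β-rule — branch into ¬(¬C ↔ D)  //  ((¬E → C) ∧ (A ∧ ¬E)).
      branch 1.1 (add ¬(¬C ↔ D)):
        (¬E → (¬¬B → C)): β-rule — branch into ¬¬E  //  (¬¬B → C).
          branch 1.1.1 (add ¬¬E):
            × closes — contains both E and ¬E.
          branch 1.1.2 (add (¬¬B → C)):
            ¬(¬C ↔ D): β-rule — branch into ¬C, ¬D  //  ¬¬C, D.
              branch 1.1.2.1 (add ¬C, ¬D):
                (¬¬B → C): β-rule — branch into ¬¬¬B  //  C.
                  branch 1.1.2.1.1 (add ¬¬¬B):
                    ¬¬¬B: drop double negation, giving ¬B.
                    ○ open, literals {A=T, B=F, C=F, D=F, E=F}.
                  branch 1.1.2.1.2 (add C):
                    × closes — contains both C and ¬C.
              branch 1.1.2.2 (add ¬¬C, D):
                × closes — contains both C and ¬C.
      branch 1.2 (add ((¬E → C) ∧ (A ∧ ¬E))):
        ((¬E → C) ∧ (A ∧ ¬E)): α-rule — add (¬E → C), (A ∧ ¬E).
        (A ∧ ¬E): α-rule — add A, ¬E.
        (¬E → (¬¬B → C)): β-rule — branch into ¬¬E  //  (¬¬B → C).
          branch 1.2.1 (add ¬¬E):
            × closes — contains both E and ¬E.
          branch 1.2.2 (add (¬¬B → C)):
            (¬E → C): β-rule — branch into ¬¬E  //  C.
              branch 1.2.2.1 (add ¬¬E):
                × closes — contains both E and ¬E.
              branch 1.2.2.2 (add C):
                × closes — contains both C and ¬C.
  branch 2 (add ¬(A ∧ ¬C), ¬(((¬C ↔ D) → ((¬E → C) ∧ (A ∧ ¬E))) ∧ ¬((¬E → (¬¬B → C)) → E))):
    ¬(A ∧ ¬C): β-rule — branch into ¬A  //  ¬¬C.
      branch 2.1 (add ¬A):
        ¬(((¬C ↔ D) → ((¬E → C) ∧ (A ∧ ¬E))) ∧ ¬((¬E → (¬¬B → C)) → E)): β-rule — branch into ¬((¬C ↔ D) → ((¬E → C) ∧ (A ∧ ¬E)))  //  ¬¬((¬E → (¬¬B → C)) → E).
          branch 2.1.1 (add ¬((¬C ↔ D) → ((¬E → C) ∧ (A ∧ ¬E)))):
            ¬((¬C ↔ D) → ((¬E → C) ∧ (A ∧ ¬E))): α-rule — add (¬C ↔ D), ¬((¬E → C) ∧ (A ∧ ¬E)).
            (¬C ↔ D): β-rule — branch into ¬C, D  //  ¬¬C, ¬D.
              branch 2.1.1.1 (add ¬C, D):
                ¬((¬E → C) ∧ (A ∧ ¬E)): β-rule — branch into ¬(¬E → C)  //  ¬(A ∧ ¬E).
                  branch 2.1.1.1.1 (add ¬(¬E → C)):
                    ¬(¬E → C): α-rule — add ¬E, ¬C.
                    ○ open, literals {A=F, C=F, D=T, E=F}.
                  branch 2.1.1.1.2 (add ¬(A ∧ ¬E)):
                    ¬(A ∧ ¬E): β-rule — branch into ¬A  //  ¬¬E.
                      branch 2.1.1.1.2.1 (add ¬A):
                        ○ open, literals {A=F, C=F, D=T}.
                      branch 2.1.1.1.2.2 (add ¬¬E):
                        ○ open, literals {A=F, C=F, D=T, E=T}.
              branch 2.1.1.2 (add ¬¬C, ¬D):
                ¬((¬E → C) ∧ (A ∧ ¬E)): β-rule — branch into ¬(¬E → C)  //  ¬(A ∧ ¬E).
                  branch 2.1.1.2.1 (add ¬(¬E → C)):
                    ¬(¬E → C): α-rule — add ¬E, ¬C.
                    × closes — contains both C and ¬C.
                  branch 2.1.1.2.2 (add ¬(A ∧ ¬E)):
                    ¬(A ∧ ¬E): β-rule — branch into ¬A  //  ¬¬E.
                      branch 2.1.1.2.2.1 (add ¬A):
                        ○ open, literals {A=F, C=T, D=F}.
                      branch 2.1.1.2.2.2 (add ¬¬E):
                        ○ open, literals {A=F, C=T, D=F, E=T}.
          branch 2.1.2 (add ¬¬((¬E → (¬¬B → C)) → E)):
            ¬¬((¬E → (¬¬B → C)) → E): β-rule — branch into ¬(¬E → (¬¬B → C))  //  E.
              branch 2.1.2.1 (add ¬(¬E → (¬¬B → C))):
                ¬(¬E → (¬¬B → C)): α-rule — add ¬E, ¬(¬¬B → C).
                ¬(¬¬B → C): α-rule — add ¬¬B, ¬C.
                ¬¬B: drop double negation, giving B.
                ○ open, literals {A=F, B=T, C=F, E=F}.
              branch 2.1.2.2 (add E):
                ○ open, literals {A=F, E=T}.
      branch 2.2 (add ¬¬C):
        ¬(((¬C ↔ D) → ((¬E → C) ∧ (A ∧ ¬E))) ∧ ¬((¬E → (¬¬B → C)) → E)): β-rule — branch into ¬((¬C ↔ D) → ((¬E → C) ∧ (A ∧ ¬E)))  //  ¬¬((¬E → (¬¬B → C)) → E).
          branch 2.2.1 (add ¬((¬C ↔ D) → ((¬E → C) ∧ (A ∧ ¬E)))):
            ¬((¬C ↔ D) → ((¬E → C) ∧ (A ∧ ¬E))): α-rule — add (¬C ↔ D), ¬((¬E → C) ∧ (A ∧ ¬E)).
            (¬C ↔ D): β-rule — branch into ¬C, D  //  ¬¬C, ¬D.
              branch 2.2.1.1 (add ¬C, D):
                × closes — contains both C and ¬C.
              branch 2.2.1.2 (add ¬¬C, ¬D):
                ¬((¬E → C) ∧ (A ∧ ¬E)): β-rule — branch into ¬(¬E → C)  //  ¬(A ∧ ¬E).
                  branch 2.2.1.2.1 (add ¬(¬E → C)):
                    ¬(¬E → C): α-rule — add ¬E, ¬C.
                    × closes — contains both C and ¬C.
                  branch 2.2.1.2.2 (add ¬(A ∧ ¬E)):
                    ¬(A ∧ ¬E): β-rule — branch into ¬A  //  ¬¬E.
                      branch 2.2.1.2.2.1 (add ¬A):
                        ○ open, literals {A=F, C=T, D=F}.
                      branch 2.2.1.2.2.2 (add ¬¬E):
                        ○ open, literals {C=T, D=F, E=T}.
          branch 2.2.2 (add ¬¬((¬E → (¬¬B → C)) → E)):
            ¬¬((¬E → (¬¬B → C)) → E): β-rule — branch into ¬(¬E → (¬¬B → C))  //  E.
              branch 2.2.2.1 (add ¬(¬E → (¬¬B → C))):
                ¬(¬E → (¬¬B → C)): α-rule — add ¬E, ¬(¬¬B → C).
                ¬(¬¬B → C): α-rule — add ¬¬B, ¬C.
                × closes — contains both C and ¬C.
              branch 2.2.2.2 (add E):
                ○ open, literals {C=T, E=T}.
10 branches closed, 11 open.
Each open branch fixes some atoms; the unmentioned ones are free. Counting distinct full assignments: branch {A=T, B=F, C=F, D=F, E=F} (none free) contributes 1 new; branch {A=F, C=F, D=T, E=F} (B) contributes 2 new; branch {A=F, C=F, D=T} (E, B) contributes 2 new; branch {A=F, C=F, D=T, E=T} (B) contributes 0 new; branch {A=F, C=T, D=F} (E, B) contributes 4 new; branch {A=F, C=T, D=F, E=T} (B) contributes 0 new; branch {A=F, B=T, C=F, E=F} (D) contributes 1 new; branch {A=F, E=T} (D, B, C) contributes 4 new; branch {A=F, C=T, D=F} (E, B) contributes 0 new; branch {C=T, D=F, E=T} (A, B) contributes 2 new; branch {C=T, E=T} (D, A, B) contributes 2 new. Total: 18.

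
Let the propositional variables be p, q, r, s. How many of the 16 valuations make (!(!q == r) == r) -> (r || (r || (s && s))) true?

14

Initial set: {T ((!(!q == r) == r) -> (r || (r || (s && s))))}.
T ((!(!q == r) == r) -> (r || (r || (s && s)))): β-rule — branch into F (!(!q == r) == r)  //  T (r || (r || (s && s))).
  branch 1 (add F (!(!q == r) == r)):
    F (!(!q == r) == r): β-rule — branch into T !(!q == r), F r  //  F !(!q == r), T r.
      branch 1.1 (add T !(!q == r), F r):
        T !(!q == r): β-rule — branch into T !q, F r  //  F !q, T r.
          branch 1.1.1 (add T !q, F r):
            ○ open, literals {q=false, r=false}.
          branch 1.1.2 (add F !q, T r):
            × closes — contains both r and !r.
      branch 1.2 (add F !(!q == r), T r):
        F !(!q == r): β-rule — branch into T !q, T r  //  F !q, F r.
          branch 1.2.1 (add T !q, T r):
            ○ open, literals {q=false, r=true}.
          branch 1.2.2 (add F !q, F r):
            × closes — contains both r and !r.
  branch 2 (add T (r || (r || (s && s)))):
    T (r || (r || (s && s))): β-rule — branch into T r  //  T (r || (s && s)).
      branch 2.1 (add T r):
        ○ open, literals {r=true}.
      branch 2.2 (add T (r || (s && s))):
        T (r || (s && s)): β-rule — branch into T r  //  T (s && s).
          branch 2.2.1 (add T r):
            ○ open, literals {r=true}.
          branch 2.2.2 (add T (s && s)):
            T (s && s): α-rule — add T s, T s.
            ○ open, literals {s=true}.
2 branches closed, 5 open.
Each open branch fixes some atoms; the unmentioned ones are free. Counting distinct full assignments: branch {q=false, r=false} (p, s) contributes 4 new; branch {q=false, r=true} (p, s) contributes 4 new; branch {r=true} (p, q, s) contributes 4 new; branch {r=true} (p, q, s) contributes 0 new; branch {s=true} (p, q, r) contributes 2 new. Total: 14.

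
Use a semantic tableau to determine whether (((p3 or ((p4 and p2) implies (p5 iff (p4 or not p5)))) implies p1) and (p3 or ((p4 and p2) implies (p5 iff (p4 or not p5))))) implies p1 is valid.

Assume the negation and expand:
Initial set: {not ((((p3 or ((p4 and p2) implies (p5 iff (p4 or not p5)))) implies p1) and (p3 or ((p4 and p2) implies (p5 iff (p4 or not p5))))) implies p1)}.
not ((((p3 or ((p4 and p2) implies (p5 iff (p4 or not p5)))) implies p1) and (p3 or ((p4 and p2) implies (p5 iff (p4 or not p5))))) implies p1): α-rule — add (((p3 or ((p4 and p2) implies (p5 iff (p4 or not p5)))) implies p1) and (p3 or ((p4 and p2) implies (p5 iff (p4 or not p5))))), not p1.
(((p3 or ((p4 and p2) implies (p5 iff (p4 or not p5)))) implies p1) and (p3 or ((p4 and p2) implies (p5 iff (p4 or not p5))))): α-rule — add ((p3 or ((p4 and p2) implies (p5 iff (p4 or not p5)))) implies p1), (p3 or ((p4 and p2) implies (p5 iff (p4 or not p5)))).
((p3 or ((p4 and p2) implies (p5 iff (p4 or not p5)))) implies p1): β-rule — branch into not (p3 or ((p4 and p2) implies (p5 iff (p4 or not p5))))  //  p1.
  branch 1 (add not (p3 or ((p4 and p2) implies (p5 iff (p4 or not p5))))):
    not (p3 or ((p4 and p2) implies (p5 iff (p4 or not p5)))): α-rule — add not p3, not ((p4 and p2) implies (p5 iff (p4 or not p5))).
    not ((p4 and p2) implies (p5 iff (p4 or not p5))): α-rule — add (p4 and p2), not (p5 iff (p4 or not p5)).
    (p4 and p2): α-rule — add p4, p2.
    (p3 or ((p4 and p2) implies (p5 iff (p4 or not p5)))): β-rule — branch into p3  //  ((p4 and p2) implies (p5 iff (p4 or not p5))).
      branch 1.1 (add p3):
        × closes — contains both p3 and not p3.
      branch 1.2 (add ((p4 and p2) implies (p5 iff (p4 or not p5)))):
        not (p5 iff (p4 or not p5)): β-rule — branch into p5, not (p4 or not p5)  //  not p5, (p4 or not p5).
          branch 1.2.1 (add p5, not (p4 or not p5)):
            not (p4 or not p5): α-rule — add not p4, not not p5.
            × closes — contains both p4 and not p4.
          branch 1.2.2 (add not p5, (p4 or not p5)):
            ((p4 and p2) implies (p5 iff (p4 or not p5))): β-rule — branch into not (p4 and p2)  //  (p5 iff (p4 or not p5)).
              branch 1.2.2.1 (add not (p4 and p2)):
                (p4 or not p5): β-rule — branch into p4  //  not p5.
                  branch 1.2.2.1.1 (add p4):
                    not (p4 and p2): β-rule — branch into not p4  //  not p2.
                      branch 1.2.2.1.1.1 (add not p4):
                        × closes — contains both p4 and not p4.
                      branch 1.2.2.1.1.2 (add not p2):
                        × closes — contains both p2 and not p2.
                  branch 1.2.2.1.2 (add not p5):
                    not (p4 and p2): β-rule — branch into not p4  //  not p2.
                      branch 1.2.2.1.2.1 (add not p4):
                        × closes — contains both p4 and not p4.
                      branch 1.2.2.1.2.2 (add not p2):
                        × closes — contains both p2 and not p2.
              branch 1.2.2.2 (add (p5 iff (p4 or not p5))):
                (p4 or not p5): β-rule — branch into p4  //  not p5.
                  branch 1.2.2.2.1 (add p4):
                    (p5 iff (p4 or not p5)): β-rule — branch into p5, (p4 or not p5)  //  not p5, not (p4 or not p5).
                      branch 1.2.2.2.1.1 (add p5, (p4 or not p5)):
                        × closes — contains both p5 and not p5.
                      branch 1.2.2.2.1.2 (add not p5, not (p4 or not p5)):
                        not (p4 or not p5): α-rule — add not p4, not not p5.
                        × closes — contains both p4 and not p4.
                  branch 1.2.2.2.2 (add not p5):
                    (p5 iff (p4 or not p5)): β-rule — branch into p5, (p4 or not p5)  //  not p5, not (p4 or not p5).
                      branch 1.2.2.2.2.1 (add p5, (p4 or not p5)):
                        × closes — contains both p5 and not p5.
                      branch 1.2.2.2.2.2 (add not p5, not (p4 or not p5)):
                        not (p4 or not p5): α-rule — add not p4, not not p5.
                        × closes — contains both p4 and not p4.
  branch 2 (add p1):
    × closes — contains both p1 and not p1.
All 11 branches close.
Every branch closed, so the negation is unsatisfiable and the formula is valid.

Valid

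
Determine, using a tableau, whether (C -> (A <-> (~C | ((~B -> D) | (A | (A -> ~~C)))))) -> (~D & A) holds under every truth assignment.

Assume the negation and expand:
Initial set: {~((C -> (A <-> (~C | ((~B -> D) | (A | (A -> ~~C)))))) -> (~D & A))}.
~((C -> (A <-> (~C | ((~B -> D) | (A | (A -> ~~C)))))) -> (~D & A)): α-rule — add (C -> (A <-> (~C | ((~B -> D) | (A | (A -> ~~C)))))), ~(~D & A).
(C -> (A <-> (~C | ((~B -> D) | (A | (A -> ~~C)))))): β-rule — branch into ~C  //  (A <-> (~C | ((~B -> D) | (A | (A -> ~~C))))).
  branch 1 (add ~C):
    ~(~D & A): β-rule — branch into ~~D  //  ~A.
      branch 1.1 (add ~~D):
        ○ open, literals {C=0, D=1}.
      branch 1.2 (add ~A):
        ○ open, literals {A=0, C=0}.
  branch 2 (add (A <-> (~C | ((~B -> D) | (A | (A -> ~~C)))))):
    ~(~D & A): β-rule — branch into ~~D  //  ~A.
      branch 2.1 (add ~~D):
        (A <-> (~C | ((~B -> D) | (A | (A -> ~~C))))): β-rule — branch into A, (~C | ((~B -> D) | (A | (A -> ~~C))))  //  ~A, ~(~C | ((~B -> D) | (A | (A -> ~~C)))).
          branch 2.1.1 (add A, (~C | ((~B -> D) | (A | (A -> ~~C))))):
            (~C | ((~B -> D) | (A | (A -> ~~C)))): β-rule — branch into ~C  //  ((~B -> D) | (A | (A -> ~~C))).
              branch 2.1.1.1 (add ~C):
                ○ open, literals {A=1, C=0, D=1}.
              branch 2.1.1.2 (add ((~B -> D) | (A | (A -> ~~C)))):
                ((~B -> D) | (A | (A -> ~~C))): β-rule — branch into (~B -> D)  //  (A | (A -> ~~C)).
                  branch 2.1.1.2.1 (add (~B -> D)):
                    (~B -> D): β-rule — branch into ~~B  //  D.
                      branch 2.1.1.2.1.1 (add ~~B):
                        ○ open, literals {A=1, B=1, D=1}.
                      branch 2.1.1.2.1.2 (add D):
                        ○ open, literals {A=1, D=1}.
                  branch 2.1.1.2.2 (add (A | (A -> ~~C))):
                    (A | (A -> ~~C)): β-rule — branch into A  //  (A -> ~~C).
                      branch 2.1.1.2.2.1 (add A):
                        ○ open, literals {A=1, D=1}.
                      branch 2.1.1.2.2.2 (add (A -> ~~C)):
                        (A -> ~~C): β-rule — branch into ~A  //  ~~C.
                          branch 2.1.1.2.2.2.1 (add ~A):
                            × closes — contains both A and ~A.
                          branch 2.1.1.2.2.2.2 (add ~~C):
                            ~~C: drop double negation, giving C.
                            ○ open, literals {A=1, C=1, D=1}.
          branch 2.1.2 (add ~A, ~(~C | ((~B -> D) | (A | (A -> ~~C))))):
            ~(~C | ((~B -> D) | (A | (A -> ~~C)))): α-rule — add ~~C, ~((~B -> D) | (A | (A -> ~~C))).
            ~((~B -> D) | (A | (A -> ~~C))): α-rule — add ~(~B -> D), ~(A | (A -> ~~C)).
            ~(~B -> D): α-rule — add ~B, ~D.
            × closes — contains both D and ~D.
      branch 2.2 (add ~A):
        (A <-> (~C | ((~B -> D) | (A | (A -> ~~C))))): β-rule — branch into A, (~C | ((~B -> D) | (A | (A -> ~~C))))  //  ~A, ~(~C | ((~B -> D) | (A | (A -> ~~C)))).
          branch 2.2.1 (add A, (~C | ((~B -> D) | (A | (A -> ~~C))))):
            × closes — contains both A and ~A.
          branch 2.2.2 (add ~A, ~(~C | ((~B -> D) | (A | (A -> ~~C))))):
            ~(~C | ((~B -> D) | (A | (A -> ~~C)))): α-rule — add ~~C, ~((~B -> D) | (A | (A -> ~~C))).
            ~((~B -> D) | (A | (A -> ~~C))): α-rule — add ~(~B -> D), ~(A | (A -> ~~C)).
            ~(~B -> D): α-rule — add ~B, ~D.
            ~(A | (A -> ~~C)): α-rule — add ~A, ~(A -> ~~C).
            ~(A -> ~~C): α-rule — add A, ~~~C.
            × closes — contains both A and ~A.
4 branches closed, 7 open.
An open branch gives a countermodel: C=0, D=1 (unmentioned atoms arbitrary); under it the original formula is false.

Not valid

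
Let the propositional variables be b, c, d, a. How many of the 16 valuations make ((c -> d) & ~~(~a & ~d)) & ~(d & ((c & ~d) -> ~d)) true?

2

Initial set: {(((c -> d) & ~~(~a & ~d)) & ~(d & ((c & ~d) -> ~d)))}.
(((c -> d) & ~~(~a & ~d)) & ~(d & ((c & ~d) -> ~d))): α-rule — add ((c -> d) & ~~(~a & ~d)), ~(d & ((c & ~d) -> ~d)).
((c -> d) & ~~(~a & ~d)): α-rule — add (c -> d), ~~(~a & ~d).
~~(~a & ~d): drop double negation, giving (~a & ~d).
(~a & ~d): α-rule — add ~a, ~d.
~(d & ((c & ~d) -> ~d)): β-rule — branch into ~d  //  ~((c & ~d) -> ~d).
  branch 1 (add ~d):
    (c -> d): β-rule — branch into ~c  //  d.
      branch 1.1 (add ~c):
        ○ open, literals {a=F, c=F, d=F}.
      branch 1.2 (add d):
        × closes — contains both d and ~d.
  branch 2 (add ~((c & ~d) -> ~d)):
    ~((c & ~d) -> ~d): α-rule — add (c & ~d), ~~d.
    × closes — contains both d and ~d.
2 branches closed, 1 open.
Each open branch fixes some atoms; the unmentioned ones are free. Counting distinct full assignments: branch {a=F, c=F, d=F} (b) contributes 2 new. Total: 2.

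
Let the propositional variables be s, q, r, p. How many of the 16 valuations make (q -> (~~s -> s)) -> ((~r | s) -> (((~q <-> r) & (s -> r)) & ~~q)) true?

6

Initial set: {((q -> (~~s -> s)) -> ((~r | s) -> (((~q <-> r) & (s -> r)) & ~~q)))}.
((q -> (~~s -> s)) -> ((~r | s) -> (((~q <-> r) & (s -> r)) & ~~q))): β-rule — branch into ~(q -> (~~s -> s))  //  ((~r | s) -> (((~q <-> r) & (s -> r)) & ~~q)).
  branch 1 (add ~(q -> (~~s -> s))):
    ~(q -> (~~s -> s)): α-rule — add q, ~(~~s -> s).
    ~(~~s -> s): α-rule — add ~~s, ~s.
    ~~s: drop double negation, giving s.
    × closes — contains both s and ~s.
  branch 2 (add ((~r | s) -> (((~q <-> r) & (s -> r)) & ~~q))):
    ((~r | s) -> (((~q <-> r) & (s -> r)) & ~~q)): β-rule — branch into ~(~r | s)  //  (((~q <-> r) & (s -> r)) & ~~q).
      branch 2.1 (add ~(~r | s)):
        ~(~r | s): α-rule — add ~~r, ~s.
        ○ open, literals {r=1, s=0}.
      branch 2.2 (add (((~q <-> r) & (s -> r)) & ~~q)):
        (((~q <-> r) & (s -> r)) & ~~q): α-rule — add ((~q <-> r) & (s -> r)), ~~q.
        ((~q <-> r) & (s -> r)): α-rule — add (~q <-> r), (s -> r).
        ~~q: drop double negation, giving q.
        (~q <-> r): β-rule — branch into ~q, r  //  ~~q, ~r.
          branch 2.2.1 (add ~q, r):
            × closes — contains both q and ~q.
          branch 2.2.2 (add ~~q, ~r):
            (s -> r): β-rule — branch into ~s  //  r.
              branch 2.2.2.1 (add ~s):
                ○ open, literals {q=1, r=0, s=0}.
              branch 2.2.2.2 (add r):
                × closes — contains both r and ~r.
3 branches closed, 2 open.
Each open branch fixes some atoms; the unmentioned ones are free. Counting distinct full assignments: branch {r=1, s=0} (q, p) contributes 4 new; branch {q=1, r=0, s=0} (p) contributes 2 new. Total: 6.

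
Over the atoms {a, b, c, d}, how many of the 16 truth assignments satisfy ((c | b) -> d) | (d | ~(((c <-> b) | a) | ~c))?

Initial set: {(((c | b) -> d) | (d | ~(((c <-> b) | a) | ~c)))}.
(((c | b) -> d) | (d | ~(((c <-> b) | a) | ~c))): β-rule — branch into ((c | b) -> d)  //  (d | ~(((c <-> b) | a) | ~c)).
  branch 1 (add ((c | b) -> d)):
    ((c | b) -> d): β-rule — branch into ~(c | b)  //  d.
      branch 1.1 (add ~(c | b)):
        ~(c | b): α-rule — add ~c, ~b.
        ○ open, literals {b=0, c=0}.
      branch 1.2 (add d):
        ○ open, literals {d=1}.
  branch 2 (add (d | ~(((c <-> b) | a) | ~c))):
    (d | ~(((c <-> b) | a) | ~c)): β-rule — branch into d  //  ~(((c <-> b) | a) | ~c).
      branch 2.1 (add d):
        ○ open, literals {d=1}.
      branch 2.2 (add ~(((c <-> b) | a) | ~c)):
        ~(((c <-> b) | a) | ~c): α-rule — add ~((c <-> b) | a), ~~c.
        ~((c <-> b) | a): α-rule — add ~(c <-> b), ~a.
        ~(c <-> b): β-rule — branch into c, ~b  //  ~c, b.
          branch 2.2.1 (add c, ~b):
            ○ open, literals {a=0, b=0, c=1}.
          branch 2.2.2 (add ~c, b):
            × closes — contains both c and ~c.
1 branch closed, 4 open.
Each open branch fixes some atoms; the unmentioned ones are free. Counting distinct full assignments: branch {b=0, c=0} (a, d) contributes 4 new; branch {d=1} (a, b, c) contributes 6 new; branch {d=1} (a, b, c) contributes 0 new; branch {a=0, b=0, c=1} (d) contributes 1 new. Total: 11.

11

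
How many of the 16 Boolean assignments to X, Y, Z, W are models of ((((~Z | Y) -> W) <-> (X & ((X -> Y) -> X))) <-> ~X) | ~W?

Initial set: {(((((~Z | Y) -> W) <-> (X & ((X -> Y) -> X))) <-> ~X) | ~W)}.
(((((~Z | Y) -> W) <-> (X & ((X -> Y) -> X))) <-> ~X) | ~W): β-rule — branch into ((((~Z | Y) -> W) <-> (X & ((X -> Y) -> X))) <-> ~X)  //  ~W.
  branch 1 (add ((((~Z | Y) -> W) <-> (X & ((X -> Y) -> X))) <-> ~X)):
    ((((~Z | Y) -> W) <-> (X & ((X -> Y) -> X))) <-> ~X): β-rule — branch into (((~Z | Y) -> W) <-> (X & ((X -> Y) -> X))), ~X  //  ~(((~Z | Y) -> W) <-> (X & ((X -> Y) -> X))), ~~X.
      branch 1.1 (add (((~Z | Y) -> W) <-> (X & ((X -> Y) -> X))), ~X):
        (((~Z | Y) -> W) <-> (X & ((X -> Y) -> X))): β-rule — branch into ((~Z | Y) -> W), (X & ((X -> Y) -> X))  //  ~((~Z | Y) -> W), ~(X & ((X -> Y) -> X)).
          branch 1.1.1 (add ((~Z | Y) -> W), (X & ((X -> Y) -> X))):
            (X & ((X -> Y) -> X)): α-rule — add X, ((X -> Y) -> X).
            × closes — contains both X and ~X.
          branch 1.1.2 (add ~((~Z | Y) -> W), ~(X & ((X -> Y) -> X))):
            ~((~Z | Y) -> W): α-rule — add (~Z | Y), ~W.
            ~(X & ((X -> Y) -> X)): β-rule — branch into ~X  //  ~((X -> Y) -> X).
              branch 1.1.2.1 (add ~X):
                (~Z | Y): β-rule — branch into ~Z  //  Y.
                  branch 1.1.2.1.1 (add ~Z):
                    ○ open, literals {W=false, X=false, Z=false}.
                  branch 1.1.2.1.2 (add Y):
                    ○ open, literals {W=false, X=false, Y=true}.
              branch 1.1.2.2 (add ~((X -> Y) -> X)):
                ~((X -> Y) -> X): α-rule — add (X -> Y), ~X.
                (~Z | Y): β-rule — branch into ~Z  //  Y.
                  branch 1.1.2.2.1 (add ~Z):
                    (X -> Y): β-rule — branch into ~X  //  Y.
                      branch 1.1.2.2.1.1 (add ~X):
                        ○ open, literals {W=false, X=false, Z=false}.
                      branch 1.1.2.2.1.2 (add Y):
                        ○ open, literals {W=false, X=false, Y=true, Z=false}.
                  branch 1.1.2.2.2 (add Y):
                    (X -> Y): β-rule — branch into ~X  //  Y.
                      branch 1.1.2.2.2.1 (add ~X):
                        ○ open, literals {W=false, X=false, Y=true}.
                      branch 1.1.2.2.2.2 (add Y):
                        ○ open, literals {W=false, X=false, Y=true}.
      branch 1.2 (add ~(((~Z | Y) -> W) <-> (X & ((X -> Y) -> X))), ~~X):
        ~(((~Z | Y) -> W) <-> (X & ((X -> Y) -> X))): β-rule — branch into ((~Z | Y) -> W), ~(X & ((X -> Y) -> X))  //  ~((~Z | Y) -> W), (X & ((X -> Y) -> X)).
          branch 1.2.1 (add ((~Z | Y) -> W), ~(X & ((X -> Y) -> X))):
            ((~Z | Y) -> W): β-rule — branch into ~(~Z | Y)  //  W.
              branch 1.2.1.1 (add ~(~Z | Y)):
                ~(~Z | Y): α-rule — add ~~Z, ~Y.
                ~(X & ((X -> Y) -> X)): β-rule — branch into ~X  //  ~((X -> Y) -> X).
                  branch 1.2.1.1.1 (add ~X):
                    × closes — contains both X and ~X.
                  branch 1.2.1.1.2 (add ~((X -> Y) -> X)):
                    ~((X -> Y) -> X): α-rule — add (X -> Y), ~X.
                    × closes — contains both X and ~X.
              branch 1.2.1.2 (add W):
                ~(X & ((X -> Y) -> X)): β-rule — branch into ~X  //  ~((X -> Y) -> X).
                  branch 1.2.1.2.1 (add ~X):
                    × closes — contains both X and ~X.
                  branch 1.2.1.2.2 (add ~((X -> Y) -> X)):
                    ~((X -> Y) -> X): α-rule — add (X -> Y), ~X.
                    × closes — contains both X and ~X.
          branch 1.2.2 (add ~((~Z | Y) -> W), (X & ((X -> Y) -> X))):
            ~((~Z | Y) -> W): α-rule — add (~Z | Y), ~W.
            (X & ((X -> Y) -> X)): α-rule — add X, ((X -> Y) -> X).
            (~Z | Y): β-rule — branch into ~Z  //  Y.
              branch 1.2.2.1 (add ~Z):
                ((X -> Y) -> X): β-rule — branch into ~(X -> Y)  //  X.
                  branch 1.2.2.1.1 (add ~(X -> Y)):
                    ~(X -> Y): α-rule — add X, ~Y.
                    ○ open, literals {W=false, X=true, Y=false, Z=false}.
                  branch 1.2.2.1.2 (add X):
                    ○ open, literals {W=false, X=true, Z=false}.
              branch 1.2.2.2 (add Y):
                ((X -> Y) -> X): β-rule — branch into ~(X -> Y)  //  X.
                  branch 1.2.2.2.1 (add ~(X -> Y)):
                    ~(X -> Y): α-rule — add X, ~Y.
                    × closes — contains both Y and ~Y.
                  branch 1.2.2.2.2 (add X):
                    ○ open, literals {W=false, X=true, Y=true}.
  branch 2 (add ~W):
    ○ open, literals {W=false}.
6 branches closed, 10 open.
Each open branch fixes some atoms; the unmentioned ones are free. Counting distinct full assignments: branch {W=false, X=false, Z=false} (Y) contributes 2 new; branch {W=false, X=false, Y=true} (Z) contributes 1 new; branch {W=false, X=false, Z=false} (Y) contributes 0 new; branch {W=false, X=false, Y=true, Z=false} (none free) contributes 0 new; branch {W=false, X=false, Y=true} (Z) contributes 0 new; branch {W=false, X=false, Y=true} (Z) contributes 0 new; branch {W=false, X=true, Y=false, Z=false} (none free) contributes 1 new; branch {W=false, X=true, Z=false} (Y) contributes 1 new; branch {W=false, X=true, Y=true} (Z) contributes 1 new; branch {W=false} (X, Y, Z) contributes 2 new. Total: 8.

8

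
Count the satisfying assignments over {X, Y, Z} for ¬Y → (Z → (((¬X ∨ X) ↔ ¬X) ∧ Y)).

6

Initial set: {(¬Y → (Z → (((¬X ∨ X) ↔ ¬X) ∧ Y)))}.
(¬Y → (Z → (((¬X ∨ X) ↔ ¬X) ∧ Y))): β-rule — branch into ¬¬Y  //  (Z → (((¬X ∨ X) ↔ ¬X) ∧ Y)).
  branch 1 (add ¬¬Y):
    ○ open, literals {Y=true}.
  branch 2 (add (Z → (((¬X ∨ X) ↔ ¬X) ∧ Y))):
    (Z → (((¬X ∨ X) ↔ ¬X) ∧ Y)): β-rule — branch into ¬Z  //  (((¬X ∨ X) ↔ ¬X) ∧ Y).
      branch 2.1 (add ¬Z):
        ○ open, literals {Z=false}.
      branch 2.2 (add (((¬X ∨ X) ↔ ¬X) ∧ Y)):
        (((¬X ∨ X) ↔ ¬X) ∧ Y): α-rule — add ((¬X ∨ X) ↔ ¬X), Y.
        ((¬X ∨ X) ↔ ¬X): β-rule — branch into (¬X ∨ X), ¬X  //  ¬(¬X ∨ X), ¬¬X.
          branch 2.2.1 (add (¬X ∨ X), ¬X):
            (¬X ∨ X): β-rule — branch into ¬X  //  X.
              branch 2.2.1.1 (add ¬X):
                ○ open, literals {X=false, Y=true}.
              branch 2.2.1.2 (add X):
                × closes — contains both X and ¬X.
          branch 2.2.2 (add ¬(¬X ∨ X), ¬¬X):
            ¬(¬X ∨ X): α-rule — add ¬¬X, ¬X.
            × closes — contains both X and ¬X.
2 branches closed, 3 open.
Each open branch fixes some atoms; the unmentioned ones are free. Counting distinct full assignments: branch {Y=true} (X, Z) contributes 4 new; branch {Z=false} (X, Y) contributes 2 new; branch {X=false, Y=true} (Z) contributes 0 new. Total: 6.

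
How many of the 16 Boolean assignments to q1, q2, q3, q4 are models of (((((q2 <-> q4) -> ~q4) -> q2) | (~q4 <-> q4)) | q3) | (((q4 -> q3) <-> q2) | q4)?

Initial set: {((((((q2 <-> q4) -> ~q4) -> q2) | (~q4 <-> q4)) | q3) | (((q4 -> q3) <-> q2) | q4))}.
((((((q2 <-> q4) -> ~q4) -> q2) | (~q4 <-> q4)) | q3) | (((q4 -> q3) <-> q2) | q4)): β-rule — branch into (((((q2 <-> q4) -> ~q4) -> q2) | (~q4 <-> q4)) | q3)  //  (((q4 -> q3) <-> q2) | q4).
  branch 1 (add (((((q2 <-> q4) -> ~q4) -> q2) | (~q4 <-> q4)) | q3)):
    (((((q2 <-> q4) -> ~q4) -> q2) | (~q4 <-> q4)) | q3): β-rule — branch into ((((q2 <-> q4) -> ~q4) -> q2) | (~q4 <-> q4))  //  q3.
      branch 1.1 (add ((((q2 <-> q4) -> ~q4) -> q2) | (~q4 <-> q4))):
        ((((q2 <-> q4) -> ~q4) -> q2) | (~q4 <-> q4)): β-rule — branch into (((q2 <-> q4) -> ~q4) -> q2)  //  (~q4 <-> q4).
          branch 1.1.1 (add (((q2 <-> q4) -> ~q4) -> q2)):
            (((q2 <-> q4) -> ~q4) -> q2): β-rule — branch into ~((q2 <-> q4) -> ~q4)  //  q2.
              branch 1.1.1.1 (add ~((q2 <-> q4) -> ~q4)):
                ~((q2 <-> q4) -> ~q4): α-rule — add (q2 <-> q4), ~~q4.
                (q2 <-> q4): β-rule — branch into q2, q4  //  ~q2, ~q4.
                  branch 1.1.1.1.1 (add q2, q4):
                    ○ open, literals {q2=true, q4=true}.
                  branch 1.1.1.1.2 (add ~q2, ~q4):
                    × closes — contains both q4 and ~q4.
              branch 1.1.1.2 (add q2):
                ○ open, literals {q2=true}.
          branch 1.1.2 (add (~q4 <-> q4)):
            (~q4 <-> q4): β-rule — branch into ~q4, q4  //  ~~q4, ~q4.
              branch 1.1.2.1 (add ~q4, q4):
                × closes — contains both q4 and ~q4.
              branch 1.1.2.2 (add ~~q4, ~q4):
                × closes — contains both q4 and ~q4.
      branch 1.2 (add q3):
        ○ open, literals {q3=true}.
  branch 2 (add (((q4 -> q3) <-> q2) | q4)):
    (((q4 -> q3) <-> q2) | q4): β-rule — branch into ((q4 -> q3) <-> q2)  //  q4.
      branch 2.1 (add ((q4 -> q3) <-> q2)):
        ((q4 -> q3) <-> q2): β-rule — branch into (q4 -> q3), q2  //  ~(q4 -> q3), ~q2.
          branch 2.1.1 (add (q4 -> q3), q2):
            (q4 -> q3): β-rule — branch into ~q4  //  q3.
              branch 2.1.1.1 (add ~q4):
                ○ open, literals {q2=true, q4=false}.
              branch 2.1.1.2 (add q3):
                ○ open, literals {q2=true, q3=true}.
          branch 2.1.2 (add ~(q4 -> q3), ~q2):
            ~(q4 -> q3): α-rule — add q4, ~q3.
            ○ open, literals {q2=false, q3=false, q4=true}.
      branch 2.2 (add q4):
        ○ open, literals {q4=true}.
3 branches closed, 7 open.
Each open branch fixes some atoms; the unmentioned ones are free. Counting distinct full assignments: branch {q2=true, q4=true} (q1, q3) contributes 4 new; branch {q2=true} (q1, q3, q4) contributes 4 new; branch {q3=true} (q1, q2, q4) contributes 4 new; branch {q2=true, q4=false} (q1, q3) contributes 0 new; branch {q2=true, q3=true} (q1, q4) contributes 0 new; branch {q2=false, q3=false, q4=true} (q1) contributes 2 new; branch {q4=true} (q1, q2, q3) contributes 0 new. Total: 14.

14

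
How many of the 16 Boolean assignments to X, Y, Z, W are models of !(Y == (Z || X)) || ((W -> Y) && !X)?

11

Initial set: {(!(Y == (Z || X)) || ((W -> Y) && !X))}.
(!(Y == (Z || X)) || ((W -> Y) && !X)): β-rule — branch into !(Y == (Z || X))  //  ((W -> Y) && !X).
  branch 1 (add !(Y == (Z || X))):
    !(Y == (Z || X)): β-rule — branch into Y, !(Z || X)  //  !Y, (Z || X).
      branch 1.1 (add Y, !(Z || X)):
        !(Z || X): α-rule — add !Z, !X.
        ○ open, literals {X=false, Y=true, Z=false}.
      branch 1.2 (add !Y, (Z || X)):
        (Z || X): β-rule — branch into Z  //  X.
          branch 1.2.1 (add Z):
            ○ open, literals {Y=false, Z=true}.
          branch 1.2.2 (add X):
            ○ open, literals {X=true, Y=false}.
  branch 2 (add ((W -> Y) && !X)):
    ((W -> Y) && !X): α-rule — add (W -> Y), !X.
    (W -> Y): β-rule — branch into !W  //  Y.
      branch 2.1 (add !W):
        ○ open, literals {W=false, X=false}.
      branch 2.2 (add Y):
        ○ open, literals {X=false, Y=true}.
0 branches closed, 5 open.
Each open branch fixes some atoms; the unmentioned ones are free. Counting distinct full assignments: branch {X=false, Y=true, Z=false} (W) contributes 2 new; branch {Y=false, Z=true} (X, W) contributes 4 new; branch {X=true, Y=false} (Z, W) contributes 2 new; branch {W=false, X=false} (Y, Z) contributes 2 new; branch {X=false, Y=true} (Z, W) contributes 1 new. Total: 11.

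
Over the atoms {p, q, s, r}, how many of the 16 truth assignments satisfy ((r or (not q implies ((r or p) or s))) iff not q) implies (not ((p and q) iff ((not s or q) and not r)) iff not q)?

Initial set: {T (((r or (not q implies ((r or p) or s))) iff not q) implies (not ((p and q) iff ((not s or q) and not r)) iff not q))}.
T (((r or (not q implies ((r or p) or s))) iff not q) implies (not ((p and q) iff ((not s or q) and not r)) iff not q)): β-rule — branch into F ((r or (not q implies ((r or p) or s))) iff not q)  //  T (not ((p and q) iff ((not s or q) and not r)) iff not q).
  branch 1 (add F ((r or (not q implies ((r or p) or s))) iff not q)):
    F ((r or (not q implies ((r or p) or s))) iff not q): β-rule — branch into T (r or (not q implies ((r or p) or s))), F not q  //  F (r or (not q implies ((r or p) or s))), T not q.
      branch 1.1 (add T (r or (not q implies ((r or p) or s))), F not q):
        T (r or (not q implies ((r or p) or s))): β-rule — branch into T r  //  T (not q implies ((r or p) or s)).
          branch 1.1.1 (add T r):
            ○ open, literals {q=T, r=T}.
          branch 1.1.2 (add T (not q implies ((r or p) or s))):
            T (not q implies ((r or p) or s)): β-rule — branch into F not q  //  T ((r or p) or s).
              branch 1.1.2.1 (add F not q):
                ○ open, literals {q=T}.
              branch 1.1.2.2 (add T ((r or p) or s)):
                T ((r or p) or s): β-rule — branch into T (r or p)  //  T s.
                  branch 1.1.2.2.1 (add T (r or p)):
                    T (r or p): β-rule — branch into T r  //  T p.
                      branch 1.1.2.2.1.1 (add T r):
                        ○ open, literals {q=T, r=T}.
                      branch 1.1.2.2.1.2 (add T p):
                        ○ open, literals {p=T, q=T}.
                  branch 1.1.2.2.2 (add T s):
                    ○ open, literals {q=T, s=T}.
      branch 1.2 (add F (r or (not q implies ((r or p) or s))), T not q):
        F (r or (not q implies ((r or p) or s))): α-rule — add F r, F (not q implies ((r or p) or s)).
        F (not q implies ((r or p) or s)): α-rule — add T not q, F ((r or p) or s).
        F ((r or p) or s): α-rule — add F (r or p), F s.
        F (r or p): α-rule — add F r, F p.
        ○ open, literals {p=F, q=F, r=F, s=F}.
  branch 2 (add T (not ((p and q) iff ((not s or q) and not r)) iff not q)):
    T (not ((p and q) iff ((not s or q) and not r)) iff not q): β-rule — branch into T not ((p and q) iff ((not s or q) and not r)), T not q  //  F not ((p and q) iff ((not s or q) and not r)), F not q.
      branch 2.1 (add T not ((p and q) iff ((not s or q) and not r)), T not q):
        T not ((p and q) iff ((not s or q) and not r)): β-rule — branch into T (p and q), F ((not s or q) and not r)  //  F (p and q), T ((not s or q) and not r).
          branch 2.1.1 (add T (p and q), F ((not s or q) and not r)):
            T (p and q): α-rule — add T p, T q.
            × closes — contains both q and not q.
          branch 2.1.2 (add F (p and q), T ((not s or q) and not r)):
            T ((not s or q) and not r): α-rule — add T (not s or q), T not r.
            F (p and q): β-rule — branch into F p  //  F q.
              branch 2.1.2.1 (add F p):
                T (not s or q): β-rule — branch into T not s  //  T q.
                  branch 2.1.2.1.1 (add T not s):
                    ○ open, literals {p=F, q=F, r=F, s=F}.
                  branch 2.1.2.1.2 (add T q):
                    × closes — contains both q and not q.
              branch 2.1.2.2 (add F q):
                T (not s or q): β-rule — branch into T not s  //  T q.
                  branch 2.1.2.2.1 (add T not s):
                    ○ open, literals {q=F, r=F, s=F}.
                  branch 2.1.2.2.2 (add T q):
                    × closes — contains both q and not q.
      branch 2.2 (add F not ((p and q) iff ((not s or q) and not r)), F not q):
        F not ((p and q) iff ((not s or q) and not r)): β-rule — branch into T (p and q), T ((not s or q) and not r)  //  F (p and q), F ((not s or q) and not r).
          branch 2.2.1 (add T (p and q), T ((not s or q) and not r)):
            T (p and q): α-rule — add T p, T q.
            T ((not s or q) and not r): α-rule — add T (not s or q), T not r.
            T (not s or q): β-rule — branch into T not s  //  T q.
              branch 2.2.1.1 (add T not s):
                ○ open, literals {p=T, q=T, r=F, s=F}.
              branch 2.2.1.2 (add T q):
                ○ open, literals {p=T, q=T, r=F}.
          branch 2.2.2 (add F (p and q), F ((not s or q) and not r)):
            F (p and q): β-rule — branch into F p  //  F q.
              branch 2.2.2.1 (add F p):
                F ((not s or q) and not r): β-rule — branch into F (not s or q)  //  F not r.
                  branch 2.2.2.1.1 (add F (not s or q)):
                    F (not s or q): α-rule — add F not s, F q.
                    × closes — contains both q and not q.
                  branch 2.2.2.1.2 (add F not r):
                    ○ open, literals {p=F, q=T, r=T}.
              branch 2.2.2.2 (add F q):
                × closes — contains both q and not q.
5 branches closed, 11 open.
Each open branch fixes some atoms; the unmentioned ones are free. Counting distinct full assignments: branch {q=T, r=T} (p, s) contributes 4 new; branch {q=T} (p, s, r) contributes 4 new; branch {q=T, r=T} (p, s) contributes 0 new; branch {p=T, q=T} (s, r) contributes 0 new; branch {q=T, s=T} (p, r) contributes 0 new; branch {p=F, q=F, r=F, s=F} (none free) contributes 1 new; branch {p=F, q=F, r=F, s=F} (none free) contributes 0 new; branch {q=F, r=F, s=F} (p) contributes 1 new; branch {p=T, q=T, r=F, s=F} (none free) contributes 0 new; branch {p=T, q=T, r=F} (s) contributes 0 new; branch {p=F, q=T, r=T} (s) contributes 0 new. Total: 10.

10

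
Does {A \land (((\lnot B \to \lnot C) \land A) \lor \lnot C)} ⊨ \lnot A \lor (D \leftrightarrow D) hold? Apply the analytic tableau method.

Initial set: {(A \land (((\lnot B \to \lnot C) \land A) \lor \lnot C)); \lnot (\lnot A \lor (D \leftrightarrow D))}.
(A \land (((\lnot B \to \lnot C) \land A) \lor \lnot C)): α-rule — add A, (((\lnot B \to \lnot C) \land A) \lor \lnot C).
\lnot (\lnot A \lor (D \leftrightarrow D)): α-rule — add \lnot \lnot A, \lnot (D \leftrightarrow D).
(((\lnot B \to \lnot C) \land A) \lor \lnot C): β-rule — branch into ((\lnot B \to \lnot C) \land A)  //  \lnot C.
  branch 1 (add ((\lnot B \to \lnot C) \land A)):
    ((\lnot B \to \lnot C) \land A): α-rule — add (\lnot B \to \lnot C), A.
    \lnot (D \leftrightarrow D): β-rule — branch into D, \lnot D  //  \lnot D, D.
      branch 1.1 (add D, \lnot D):
        × closes — contains both D and \lnot D.
      branch 1.2 (add \lnot D, D):
        × closes — contains both D and \lnot D.
  branch 2 (add \lnot C):
    \lnot (D \leftrightarrow D): β-rule — branch into D, \lnot D  //  \lnot D, D.
      branch 2.1 (add D, \lnot D):
        × closes — contains both D and \lnot D.
      branch 2.2 (add \lnot D, D):
        × closes — contains both D and \lnot D.
All 4 branches close.
Every branch closed, so the premises entail the conclusion.

Yes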